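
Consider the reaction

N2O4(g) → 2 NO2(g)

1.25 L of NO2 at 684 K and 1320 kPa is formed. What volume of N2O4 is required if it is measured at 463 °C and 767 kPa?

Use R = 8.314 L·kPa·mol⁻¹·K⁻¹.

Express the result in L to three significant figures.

1.16 L

n(NO2) = PV/RT = (1320 × 1.25) / (8.314 × 684) = 0.2901 mol
n(N2O4) = (1/2) × 0.2901 = 0.1451 mol
V = nRT/P = 0.1451 × 8.314 × 736.15 / 767 = 1.158 L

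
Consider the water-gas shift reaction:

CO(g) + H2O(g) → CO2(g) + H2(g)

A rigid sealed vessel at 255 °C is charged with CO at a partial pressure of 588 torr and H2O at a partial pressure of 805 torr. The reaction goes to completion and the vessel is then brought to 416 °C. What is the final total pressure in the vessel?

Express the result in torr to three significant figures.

1820 torr

Because the vessel is rigid and T is held at 255 °C, work the stoichiometry in partial pressures (P_i = n_iRT/V).
P(H2O) required for 588 torr of CO = (1/1) × 588 = 588.0 torr; available 805 torr, so CO is limiting.
P(H2O) remaining = 805 − (1/1) × 588 = 217.0 torr
P(gaseous products) = (1+1)/1 × 588 = 1176 torr
P_total at 255 °C = 217.0 + 1176 = 1393 torr
Scaling to 416 °C: P = 1393 × 689.15/528.15 = 1818 torr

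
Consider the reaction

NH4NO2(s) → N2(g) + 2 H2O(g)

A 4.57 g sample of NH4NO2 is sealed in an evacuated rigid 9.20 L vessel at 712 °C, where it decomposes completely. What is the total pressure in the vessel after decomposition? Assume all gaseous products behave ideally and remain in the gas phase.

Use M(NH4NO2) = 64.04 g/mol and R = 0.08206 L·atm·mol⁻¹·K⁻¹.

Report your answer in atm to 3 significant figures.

1.88 atm

n(NH4NO2) = 4.57 / 64.04 = 0.07136 mol
n(gas produced) = (3/1) × 0.07136 = 0.2141 mol
P = nRT/V = 0.2141 × 0.08206 × 985.15 / 9.20 = 1.881 atm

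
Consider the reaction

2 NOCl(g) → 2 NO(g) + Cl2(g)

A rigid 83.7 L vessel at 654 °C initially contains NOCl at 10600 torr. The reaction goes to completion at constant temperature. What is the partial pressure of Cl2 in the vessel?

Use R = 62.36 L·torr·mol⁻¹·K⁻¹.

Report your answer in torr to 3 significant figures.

n(NOCl)₀ = PV/RT = (10600 × 83.7) / (62.36 × 927.15) = 15.35 mol
n(Cl2) = (1/2) × 15.35 = 7.675 mol
P(Cl2) = nRT/V = 7.675 × 62.36 × 927.15 / 83.7 = 5302 torr

5300 torr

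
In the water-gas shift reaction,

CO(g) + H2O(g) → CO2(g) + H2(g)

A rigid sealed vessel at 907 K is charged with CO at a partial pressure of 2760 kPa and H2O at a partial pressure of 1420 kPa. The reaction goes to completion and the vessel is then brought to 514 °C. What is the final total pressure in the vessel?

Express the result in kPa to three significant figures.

With V and T fixed, P_i ∝ n_i, so the mole ratios apply directly to partial pressures at 907 K.
P(H2O) required for 2760 kPa of CO = (1/1) × 2760 = 2760 kPa; available 1420 kPa, so H2O is limiting.
P(CO) remaining = 2760 − (1/1) × 1420 = 1340 kPa
P(gaseous products) = (1+1)/1 × 1420 = 2840 kPa
P_total at 907 K = 1340 + 2840 = 4180 kPa
Scaling to 514 °C: P = 4180 × 787.15/907 = 3628 kPa

3630 kPa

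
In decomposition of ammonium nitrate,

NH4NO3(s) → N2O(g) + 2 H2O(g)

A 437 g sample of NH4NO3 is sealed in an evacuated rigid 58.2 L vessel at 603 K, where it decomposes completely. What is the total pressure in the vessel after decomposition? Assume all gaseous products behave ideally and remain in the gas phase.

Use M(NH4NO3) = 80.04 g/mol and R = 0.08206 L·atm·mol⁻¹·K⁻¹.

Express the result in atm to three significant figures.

n(NH4NO3) = 437 / 80.04 = 5.460 mol
n(gas produced) = (3/1) × 5.460 = 16.38 mol
P = nRT/V = 16.38 × 0.08206 × 603 / 58.2 = 13.93 atm

13.9 atm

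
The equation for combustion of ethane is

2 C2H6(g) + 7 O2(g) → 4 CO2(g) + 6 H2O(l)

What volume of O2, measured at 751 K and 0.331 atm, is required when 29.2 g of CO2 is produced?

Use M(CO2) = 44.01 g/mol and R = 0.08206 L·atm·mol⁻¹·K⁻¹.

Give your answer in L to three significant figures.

216 L

n(CO2) = 29.20 / 44.01 = 0.6635 mol
n(O2) = (7/4) × 0.6635 = 1.161 mol
V = nRT/P = 1.161 × 0.08206 × 751 / 0.331 = 216.2 L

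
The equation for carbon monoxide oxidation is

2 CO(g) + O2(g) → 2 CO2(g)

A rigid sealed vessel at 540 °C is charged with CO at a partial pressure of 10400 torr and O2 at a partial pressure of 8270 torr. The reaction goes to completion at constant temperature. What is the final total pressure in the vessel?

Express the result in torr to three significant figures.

13500 torr

Because the vessel is rigid and T is held at 540 °C, work the stoichiometry in partial pressures (P_i = n_iRT/V).
P(O2) required for 10400 torr of CO = (1/2) × 10400 = 5200 torr; available 8270 torr, so CO is limiting.
P(O2) remaining = 8270 − (1/2) × 10400 = 3070 torr
P(gaseous products) = (2)/2 × 10400 = 10400 torr
P_total at 540 °C = 3070 + 10400 = 13470 torr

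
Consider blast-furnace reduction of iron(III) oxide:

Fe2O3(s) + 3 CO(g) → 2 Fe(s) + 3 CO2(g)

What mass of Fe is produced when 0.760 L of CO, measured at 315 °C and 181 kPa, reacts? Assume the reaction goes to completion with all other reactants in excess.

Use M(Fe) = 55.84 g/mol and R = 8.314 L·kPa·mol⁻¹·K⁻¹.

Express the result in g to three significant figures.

1.05 g

n(CO) = PV/RT = (181 × 0.760) / (8.314 × 588.15) = 0.02813 mol
n(Fe) = (2/3) × 0.02813 = 0.01875 mol
m(Fe) = 0.01875 × 55.84 = 1.047 g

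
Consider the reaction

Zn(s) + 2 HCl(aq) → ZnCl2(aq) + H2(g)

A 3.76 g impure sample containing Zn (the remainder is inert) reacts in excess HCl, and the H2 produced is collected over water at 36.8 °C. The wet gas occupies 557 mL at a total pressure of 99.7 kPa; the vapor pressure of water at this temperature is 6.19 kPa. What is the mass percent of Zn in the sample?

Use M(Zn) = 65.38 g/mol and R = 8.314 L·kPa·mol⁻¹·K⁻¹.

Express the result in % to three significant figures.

P(H2) = 99.7 − 6.19 = 93.51 kPa
n(H2) = PV/RT = (93.51 × 0.5570) / (8.314 × 309.95) = 0.02021 mol
n(Zn) = (1/1) × 0.02021 = 0.02021 mol
m(Zn) = 0.02021 × 65.38 = 1.321 g
%Zn = 1.321 / 3.76 × 100 = 35.13%

35.1 %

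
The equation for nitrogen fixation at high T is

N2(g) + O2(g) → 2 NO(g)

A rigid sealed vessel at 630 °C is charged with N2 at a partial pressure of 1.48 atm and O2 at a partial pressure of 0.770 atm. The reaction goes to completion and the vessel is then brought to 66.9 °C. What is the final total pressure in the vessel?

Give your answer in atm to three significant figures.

Because the vessel is rigid and T is held at 630 °C, work the stoichiometry in partial pressures (P_i = n_iRT/V).
P(O2) required for 1.48 atm of N2 = (1/1) × 1.48 = 1.480 atm; available 0.770 atm, so O2 is limiting.
P(N2) remaining = 1.48 − (1/1) × 0.770 = 0.7100 atm
P(gaseous products) = (2)/1 × 0.770 = 1.540 atm
P_total at 630 °C = 0.7100 + 1.540 = 2.250 atm
Scaling to 66.9 °C: P = 2.250 × 340.05/903.15 = 0.8472 atm

0.847 atm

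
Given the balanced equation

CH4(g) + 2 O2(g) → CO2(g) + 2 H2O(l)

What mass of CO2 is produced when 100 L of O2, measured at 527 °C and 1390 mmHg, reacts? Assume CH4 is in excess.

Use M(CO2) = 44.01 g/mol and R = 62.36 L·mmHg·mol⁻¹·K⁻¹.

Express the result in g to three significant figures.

n(O2) = PV/RT = (1390 × 100) / (62.36 × 800.15) = 2.786 mol
n(CO2) = (1/2) × 2.786 = 1.393 mol
m(CO2) = 1.393 × 44.01 = 61.31 g

61.3 g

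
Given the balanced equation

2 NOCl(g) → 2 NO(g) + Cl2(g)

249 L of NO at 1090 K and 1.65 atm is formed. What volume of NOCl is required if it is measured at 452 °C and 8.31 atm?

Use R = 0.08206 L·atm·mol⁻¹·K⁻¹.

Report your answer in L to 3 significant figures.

32.9 L

n(NO) = PV/RT = (1.65 × 249) / (0.08206 × 1090) = 4.593 mol
n(NOCl) = (2/2) × 4.593 = 4.593 mol
V = nRT/P = 4.593 × 0.08206 × 725.15 / 8.31 = 32.89 L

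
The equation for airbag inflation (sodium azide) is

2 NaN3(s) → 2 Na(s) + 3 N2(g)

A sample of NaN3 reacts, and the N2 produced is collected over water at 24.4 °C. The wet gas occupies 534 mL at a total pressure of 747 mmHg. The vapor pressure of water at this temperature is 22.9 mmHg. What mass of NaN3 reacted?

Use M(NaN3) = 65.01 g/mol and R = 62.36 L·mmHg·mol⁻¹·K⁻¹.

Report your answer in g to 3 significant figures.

P(N2) = 747 − 22.9 = 724.1 mmHg
n(N2) = PV/RT = (724.1 × 0.5340) / (62.36 × 297.55) = 0.02084 mol
n(NaN3) = (2/3) × 0.02084 = 0.01389 mol
m(NaN3) = 0.01389 × 65.01 = 0.9030 g

0.903 g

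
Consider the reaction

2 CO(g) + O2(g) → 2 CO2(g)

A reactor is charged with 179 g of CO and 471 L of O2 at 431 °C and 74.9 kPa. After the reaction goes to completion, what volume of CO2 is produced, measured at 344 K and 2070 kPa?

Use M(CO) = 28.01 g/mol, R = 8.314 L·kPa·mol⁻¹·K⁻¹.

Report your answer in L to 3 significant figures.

8.83 L

n(CO) = 179 / 28.01 = 6.391 mol
n(O2) = PV/RT = (74.9 × 471) / (8.314 × 704.15) = 6.026 mol
For 6.391 mol CO, stoichiometry requires (1/2) × 6.391 = 3.196 mol O2; 6.026 mol is available, so CO is limiting.
n(CO2) = (2/2) × 6.391 = 6.391 mol
V(CO2) = nRT/P = 6.391 × 8.314 × 344 / 2070 = 8.830 L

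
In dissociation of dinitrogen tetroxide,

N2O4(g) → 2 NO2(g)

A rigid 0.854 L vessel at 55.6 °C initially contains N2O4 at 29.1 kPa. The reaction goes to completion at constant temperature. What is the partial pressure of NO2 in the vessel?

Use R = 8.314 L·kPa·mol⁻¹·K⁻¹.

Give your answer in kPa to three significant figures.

n(N2O4)₀ = PV/RT = (29.1 × 0.854) / (8.314 × 328.75) = 0.009092 mol
n(NO2) = (2/1) × 0.009092 = 0.01818 mol
P(NO2) = nRT/V = 0.01818 × 8.314 × 328.75 / 0.854 = 58.19 kPa

58.2 kPa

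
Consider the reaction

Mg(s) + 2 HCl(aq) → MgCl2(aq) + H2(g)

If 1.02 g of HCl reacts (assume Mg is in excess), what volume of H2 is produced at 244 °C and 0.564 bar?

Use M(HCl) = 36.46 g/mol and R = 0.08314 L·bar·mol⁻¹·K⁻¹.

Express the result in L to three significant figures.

1.07 L

n(HCl) = 1.020 / 36.46 = 0.02798 mol
n(H2) = (1/2) × 0.02798 = 0.01399 mol
V = nRT/P = 0.01399 × 0.08314 × 517.15 / 0.564 = 1.067 L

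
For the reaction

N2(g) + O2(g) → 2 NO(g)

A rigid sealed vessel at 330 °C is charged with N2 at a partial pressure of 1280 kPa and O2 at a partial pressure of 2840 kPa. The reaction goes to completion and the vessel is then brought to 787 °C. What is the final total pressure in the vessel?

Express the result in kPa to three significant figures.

7240 kPa

At constant V, partial pressures at 330 °C are proportional to moles, so apply stoichiometry directly to pressures.
P(O2) required for 1280 kPa of N2 = (1/1) × 1280 = 1280 kPa; available 2840 kPa, so N2 is limiting.
P(O2) remaining = 2840 − (1/1) × 1280 = 1560 kPa
P(gaseous products) = (2)/1 × 1280 = 2560 kPa
P_total at 330 °C = 1560 + 2560 = 4120 kPa
Scaling to 787 °C: P = 4120 × 1060.15/603.15 = 7242 kPa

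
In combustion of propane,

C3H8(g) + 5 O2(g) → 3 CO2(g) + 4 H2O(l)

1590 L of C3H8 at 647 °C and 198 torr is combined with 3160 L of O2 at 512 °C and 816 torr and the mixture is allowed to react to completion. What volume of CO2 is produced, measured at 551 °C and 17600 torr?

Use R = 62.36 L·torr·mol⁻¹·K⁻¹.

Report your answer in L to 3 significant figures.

48.1 L

n(C3H8) = PV/RT = (198 × 1590) / (62.36 × 920.15) = 5.487 mol
n(O2) = PV/RT = (816 × 3160) / (62.36 × 785.15) = 52.66 mol
For 5.487 mol C3H8, stoichiometry requires (5/1) × 5.487 = 27.44 mol O2; 52.66 mol is available, so C3H8 is limiting.
n(CO2) = (3/1) × 5.487 = 16.46 mol
V(CO2) = nRT/P = 16.46 × 62.36 × 824.15 / 17600 = 48.07 L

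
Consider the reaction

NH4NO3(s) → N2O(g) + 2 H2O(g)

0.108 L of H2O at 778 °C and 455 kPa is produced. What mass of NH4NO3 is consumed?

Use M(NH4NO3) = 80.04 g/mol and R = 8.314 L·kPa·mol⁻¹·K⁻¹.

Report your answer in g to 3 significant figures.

n(H2O) = PV/RT = (455 × 0.108) / (8.314 × 1051.15) = 0.005623 mol
n(NH4NO3) = (1/2) × 0.005623 = 0.002812 mol
m(NH4NO3) = 0.002812 × 80.04 = 0.2251 g

0.225 g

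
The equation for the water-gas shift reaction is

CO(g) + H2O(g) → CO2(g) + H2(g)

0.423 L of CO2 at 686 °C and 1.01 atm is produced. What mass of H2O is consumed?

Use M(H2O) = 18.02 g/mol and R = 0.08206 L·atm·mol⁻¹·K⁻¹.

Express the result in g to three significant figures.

0.0978 g

n(CO2) = PV/RT = (1.01 × 0.423) / (0.08206 × 959.15) = 0.005428 mol
n(H2O) = (1/1) × 0.005428 = 0.005428 mol
m(H2O) = 0.005428 × 18.02 = 0.09781 g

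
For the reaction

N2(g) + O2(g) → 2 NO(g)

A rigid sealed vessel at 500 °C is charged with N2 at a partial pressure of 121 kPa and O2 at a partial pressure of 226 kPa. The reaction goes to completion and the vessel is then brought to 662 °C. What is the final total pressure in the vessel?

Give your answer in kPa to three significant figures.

With V and T fixed, P_i ∝ n_i, so the mole ratios apply directly to partial pressures at 500 °C.
P(O2) required for 121 kPa of N2 = (1/1) × 121 = 121.0 kPa; available 226 kPa, so N2 is limiting.
P(O2) remaining = 226 − (1/1) × 121 = 105.0 kPa
P(gaseous products) = (2)/1 × 121 = 242.0 kPa
P_total at 500 °C = 105.0 + 242.0 = 347.0 kPa
Scaling to 662 °C: P = 347.0 × 935.15/773.15 = 419.7 kPa

420 kPa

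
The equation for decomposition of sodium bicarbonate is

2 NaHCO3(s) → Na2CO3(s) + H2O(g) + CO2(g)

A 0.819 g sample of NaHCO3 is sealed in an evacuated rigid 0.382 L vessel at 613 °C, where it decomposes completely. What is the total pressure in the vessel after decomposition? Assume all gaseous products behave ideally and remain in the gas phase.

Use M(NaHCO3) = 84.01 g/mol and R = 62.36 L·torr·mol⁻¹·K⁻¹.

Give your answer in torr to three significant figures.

1410 torr

n(NaHCO3) = 0.819 / 84.01 = 0.009749 mol
n(gas produced) = (2/2) × 0.009749 = 0.009749 mol
P = nRT/V = 0.009749 × 62.36 × 886.15 / 0.382 = 1410 torr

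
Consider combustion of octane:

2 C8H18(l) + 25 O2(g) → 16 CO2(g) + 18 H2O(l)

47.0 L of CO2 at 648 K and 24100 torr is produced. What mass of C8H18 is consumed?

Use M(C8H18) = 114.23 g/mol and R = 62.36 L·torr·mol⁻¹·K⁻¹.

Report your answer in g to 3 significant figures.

400 g

n(CO2) = PV/RT = (24100 × 47.0) / (62.36 × 648) = 28.03 mol
n(C8H18) = (2/16) × 28.03 = 3.504 mol
m(C8H18) = 3.504 × 114.23 = 400.3 g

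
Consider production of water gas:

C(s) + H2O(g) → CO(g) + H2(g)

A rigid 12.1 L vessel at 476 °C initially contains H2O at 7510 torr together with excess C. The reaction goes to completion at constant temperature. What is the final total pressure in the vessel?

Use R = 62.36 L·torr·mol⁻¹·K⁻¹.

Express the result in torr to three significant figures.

Since T and V are fixed, P_final/P_initial = n_final/n_initial = 2/1.
P_final = (2/1) × 7510 = 15020 torr

15000 torr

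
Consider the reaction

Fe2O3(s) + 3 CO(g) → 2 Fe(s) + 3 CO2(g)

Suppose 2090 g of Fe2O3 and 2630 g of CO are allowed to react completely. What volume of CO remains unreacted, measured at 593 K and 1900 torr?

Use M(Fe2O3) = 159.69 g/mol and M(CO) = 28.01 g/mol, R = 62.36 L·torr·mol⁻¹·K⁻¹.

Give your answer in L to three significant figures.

1060 L

n(Fe2O3) = 2090 / 159.69 = 13.09 mol
n(CO) = 2630 / 28.01 = 93.90 mol
For 13.09 mol Fe2O3, stoichiometry requires (3/1) × 13.09 = 39.27 mol CO; 93.90 mol is available, so Fe2O3 is limiting.
n(CO) consumed = (3/1) × 13.09 = 39.27 mol; remaining = 93.90 − 39.27 = 54.63 mol
V(CO) = nRT/P = 54.63 × 62.36 × 593 / 1900 = 1063 L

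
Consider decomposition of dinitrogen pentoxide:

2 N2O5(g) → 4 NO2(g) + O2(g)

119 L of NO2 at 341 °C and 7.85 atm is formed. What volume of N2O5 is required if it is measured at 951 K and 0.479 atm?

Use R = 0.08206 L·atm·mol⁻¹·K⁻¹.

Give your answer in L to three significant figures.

n(NO2) = PV/RT = (7.85 × 119) / (0.08206 × 614.15) = 18.54 mol
n(N2O5) = (2/4) × 18.54 = 9.270 mol
V = nRT/P = 9.270 × 0.08206 × 951 / 0.479 = 1510 L

1510 L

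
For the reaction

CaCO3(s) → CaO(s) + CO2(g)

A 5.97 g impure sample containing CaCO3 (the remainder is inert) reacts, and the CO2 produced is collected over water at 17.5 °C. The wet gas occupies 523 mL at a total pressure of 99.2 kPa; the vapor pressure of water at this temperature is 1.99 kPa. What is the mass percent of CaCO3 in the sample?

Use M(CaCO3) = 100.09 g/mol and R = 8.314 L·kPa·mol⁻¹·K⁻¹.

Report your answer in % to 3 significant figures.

P(CO2) = 99.2 − 1.99 = 97.21 kPa
n(CO2) = PV/RT = (97.21 × 0.5230) / (8.314 × 290.65) = 0.02104 mol
n(CaCO3) = (1/1) × 0.02104 = 0.02104 mol
m(CaCO3) = 0.02104 × 100.09 = 2.106 g
%CaCO3 = 2.106 / 5.97 × 100 = 35.28%

35.3 %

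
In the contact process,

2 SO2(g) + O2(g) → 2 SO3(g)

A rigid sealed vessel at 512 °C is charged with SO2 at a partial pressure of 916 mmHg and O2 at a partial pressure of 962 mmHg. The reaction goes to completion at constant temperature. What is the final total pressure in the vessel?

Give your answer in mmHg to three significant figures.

1420 mmHg

With V and T fixed, P_i ∝ n_i, so the mole ratios apply directly to partial pressures at 512 °C.
P(O2) required for 916 mmHg of SO2 = (1/2) × 916 = 458.0 mmHg; available 962 mmHg, so SO2 is limiting.
P(O2) remaining = 962 − (1/2) × 916 = 504.0 mmHg
P(gaseous products) = (2)/2 × 916 = 916.0 mmHg
P_total at 512 °C = 504.0 + 916.0 = 1420 mmHg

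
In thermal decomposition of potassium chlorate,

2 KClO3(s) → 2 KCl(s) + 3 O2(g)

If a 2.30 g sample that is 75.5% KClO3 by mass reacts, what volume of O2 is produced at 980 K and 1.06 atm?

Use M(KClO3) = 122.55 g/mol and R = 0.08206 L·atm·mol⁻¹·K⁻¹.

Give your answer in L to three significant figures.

1.61 L

mass of KClO3 = 2.30 × 75.5/100 = 1.736 g
n(KClO3) = 1.736 / 122.55 = 0.01417 mol
n(O2) = (3/2) × 0.01417 = 0.02125 mol
V = nRT/P = 0.02125 × 0.08206 × 980 / 1.06 = 1.612 L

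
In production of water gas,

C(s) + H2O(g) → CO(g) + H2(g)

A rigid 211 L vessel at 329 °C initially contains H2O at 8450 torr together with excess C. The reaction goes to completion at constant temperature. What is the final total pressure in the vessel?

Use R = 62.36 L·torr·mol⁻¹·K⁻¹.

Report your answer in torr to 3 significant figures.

Since T and V are fixed, P_final/P_initial = n_final/n_initial = 2/1.
P_final = (2/1) × 8450 = 16900 torr

16900 torr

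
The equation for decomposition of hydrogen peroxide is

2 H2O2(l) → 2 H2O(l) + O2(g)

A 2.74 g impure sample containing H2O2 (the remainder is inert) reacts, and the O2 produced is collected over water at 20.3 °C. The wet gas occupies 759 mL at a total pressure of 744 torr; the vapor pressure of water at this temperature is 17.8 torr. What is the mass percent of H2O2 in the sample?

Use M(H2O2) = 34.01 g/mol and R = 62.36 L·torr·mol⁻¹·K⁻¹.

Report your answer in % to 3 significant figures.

P(O2) = 744 − 17.8 = 726.2 torr
n(O2) = PV/RT = (726.2 × 0.7590) / (62.36 × 293.45) = 0.03012 mol
n(H2O2) = (2/1) × 0.03012 = 0.06024 mol
m(H2O2) = 0.06024 × 34.01 = 2.049 g
%H2O2 = 2.049 / 2.74 × 100 = 74.78%

74.8 %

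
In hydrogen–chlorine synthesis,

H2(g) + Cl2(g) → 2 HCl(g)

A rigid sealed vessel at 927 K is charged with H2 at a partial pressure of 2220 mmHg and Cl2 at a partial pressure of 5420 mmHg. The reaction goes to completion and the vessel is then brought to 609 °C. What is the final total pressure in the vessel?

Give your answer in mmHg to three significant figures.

At constant V, partial pressures at 927 K are proportional to moles, so apply stoichiometry directly to pressures.
P(Cl2) required for 2220 mmHg of H2 = (1/1) × 2220 = 2220 mmHg; available 5420 mmHg, so H2 is limiting.
P(Cl2) remaining = 5420 − (1/1) × 2220 = 3200 mmHg
P(gaseous products) = (2)/1 × 2220 = 4440 mmHg
P_total at 927 K = 3200 + 4440 = 7640 mmHg
Scaling to 609 °C: P = 7640 × 882.15/927 = 7270 mmHg

7270 mmHg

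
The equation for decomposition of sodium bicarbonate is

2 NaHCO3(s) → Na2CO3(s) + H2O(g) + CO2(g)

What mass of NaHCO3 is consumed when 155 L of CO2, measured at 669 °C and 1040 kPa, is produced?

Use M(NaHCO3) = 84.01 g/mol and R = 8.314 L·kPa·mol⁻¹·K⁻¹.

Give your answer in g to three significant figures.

3460 g

n(CO2) = PV/RT = (1040 × 155) / (8.314 × 942.15) = 20.58 mol
n(NaHCO3) = (2/1) × 20.58 = 41.16 mol
m(NaHCO3) = 41.16 × 84.01 = 3458 g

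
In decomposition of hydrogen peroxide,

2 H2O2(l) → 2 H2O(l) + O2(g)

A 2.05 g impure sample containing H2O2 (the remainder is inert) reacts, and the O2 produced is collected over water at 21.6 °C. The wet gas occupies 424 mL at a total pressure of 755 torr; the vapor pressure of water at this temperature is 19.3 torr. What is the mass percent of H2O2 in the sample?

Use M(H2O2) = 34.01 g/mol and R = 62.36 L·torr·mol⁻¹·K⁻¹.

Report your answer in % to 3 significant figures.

56.3 %

P(O2) = 755 − 19.3 = 735.7 torr
n(O2) = PV/RT = (735.7 × 0.4240) / (62.36 × 294.75) = 0.01697 mol
n(H2O2) = (2/1) × 0.01697 = 0.03394 mol
m(H2O2) = 0.03394 × 34.01 = 1.154 g
%H2O2 = 1.154 / 2.05 × 100 = 56.29%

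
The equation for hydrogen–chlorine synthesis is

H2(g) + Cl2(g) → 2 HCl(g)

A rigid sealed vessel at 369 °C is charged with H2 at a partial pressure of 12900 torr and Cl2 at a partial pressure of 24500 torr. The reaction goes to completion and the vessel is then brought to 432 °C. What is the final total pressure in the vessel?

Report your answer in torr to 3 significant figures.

Because the vessel is rigid and T is held at 369 °C, work the stoichiometry in partial pressures (P_i = n_iRT/V).
P(Cl2) required for 12900 torr of H2 = (1/1) × 12900 = 12900 torr; available 24500 torr, so H2 is limiting.
P(Cl2) remaining = 24500 − (1/1) × 12900 = 11600 torr
P(gaseous products) = (2)/1 × 12900 = 25800 torr
P_total at 369 °C = 11600 + 25800 = 37400 torr
Scaling to 432 °C: P = 37400 × 705.15/642.15 = 41070 torr

41100 torr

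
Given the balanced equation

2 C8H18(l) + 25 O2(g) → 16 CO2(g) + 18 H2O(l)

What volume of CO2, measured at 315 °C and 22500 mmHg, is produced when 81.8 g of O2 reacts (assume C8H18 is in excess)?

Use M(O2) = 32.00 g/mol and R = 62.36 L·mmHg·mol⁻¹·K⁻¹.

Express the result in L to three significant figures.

2.67 L

n(O2) = 81.80 / 32.00 = 2.556 mol
n(CO2) = (16/25) × 2.556 = 1.636 mol
V = nRT/P = 1.636 × 62.36 × 588.15 / 22500 = 2.667 L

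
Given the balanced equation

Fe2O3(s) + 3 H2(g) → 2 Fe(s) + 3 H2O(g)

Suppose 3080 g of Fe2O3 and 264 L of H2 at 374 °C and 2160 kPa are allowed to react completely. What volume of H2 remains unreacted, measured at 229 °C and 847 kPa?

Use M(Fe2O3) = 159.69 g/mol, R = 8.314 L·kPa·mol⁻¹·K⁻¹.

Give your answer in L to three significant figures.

n(Fe2O3) = 3080 / 159.69 = 19.29 mol
n(H2) = PV/RT = (2160 × 264) / (8.314 × 647.15) = 106.0 mol
For 19.29 mol Fe2O3, stoichiometry requires (3/1) × 19.29 = 57.87 mol H2; 106.0 mol is available, so Fe2O3 is limiting.
n(H2) consumed = (3/1) × 19.29 = 57.87 mol; remaining = 106.0 − 57.87 = 48.13 mol
V(H2) = nRT/P = 48.13 × 8.314 × 502.15 / 847 = 237.2 L

237 L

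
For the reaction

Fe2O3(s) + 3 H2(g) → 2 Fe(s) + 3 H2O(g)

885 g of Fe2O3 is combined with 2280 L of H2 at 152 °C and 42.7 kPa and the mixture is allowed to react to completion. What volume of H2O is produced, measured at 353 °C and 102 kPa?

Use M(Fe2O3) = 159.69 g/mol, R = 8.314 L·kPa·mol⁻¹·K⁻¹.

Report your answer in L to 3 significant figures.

n(Fe2O3) = 885 / 159.69 = 5.542 mol
n(H2) = PV/RT = (42.7 × 2280) / (8.314 × 425.15) = 27.54 mol
For 5.542 mol Fe2O3, stoichiometry requires (3/1) × 5.542 = 16.63 mol H2; 27.54 mol is available, so Fe2O3 is limiting.
n(H2O) = (3/1) × 5.542 = 16.63 mol
V(H2O) = nRT/P = 16.63 × 8.314 × 626.15 / 102 = 848.8 L

849 L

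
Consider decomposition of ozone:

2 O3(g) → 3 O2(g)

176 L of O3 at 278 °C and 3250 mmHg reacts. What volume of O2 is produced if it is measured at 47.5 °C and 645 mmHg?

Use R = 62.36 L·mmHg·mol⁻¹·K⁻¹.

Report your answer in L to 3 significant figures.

n(O3) = PV/RT = (3250 × 176) / (62.36 × 551.15) = 16.64 mol
n(O2) = (3/2) × 16.64 = 24.96 mol
V = nRT/P = 24.96 × 62.36 × 320.65 / 645 = 773.8 L

774 L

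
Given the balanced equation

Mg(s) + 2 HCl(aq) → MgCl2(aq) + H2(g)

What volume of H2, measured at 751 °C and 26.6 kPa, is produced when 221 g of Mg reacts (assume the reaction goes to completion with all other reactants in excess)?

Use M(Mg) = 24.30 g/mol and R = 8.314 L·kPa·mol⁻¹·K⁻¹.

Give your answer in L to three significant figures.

n(Mg) = 221.0 / 24.30 = 9.095 mol
n(H2) = (1/1) × 9.095 = 9.095 mol
V = nRT/P = 9.095 × 8.314 × 1024.15 / 26.6 = 2911 L

2910 L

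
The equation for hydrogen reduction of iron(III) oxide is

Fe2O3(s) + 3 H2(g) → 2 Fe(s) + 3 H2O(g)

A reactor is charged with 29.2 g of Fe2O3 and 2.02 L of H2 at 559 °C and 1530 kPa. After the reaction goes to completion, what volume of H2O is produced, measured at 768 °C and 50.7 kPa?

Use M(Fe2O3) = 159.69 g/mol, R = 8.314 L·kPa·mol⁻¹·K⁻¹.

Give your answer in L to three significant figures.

76.3 L

n(Fe2O3) = 29.2 / 159.69 = 0.1829 mol
n(H2) = PV/RT = (1530 × 2.02) / (8.314 × 832.15) = 0.4467 mol
For 0.1829 mol Fe2O3, stoichiometry requires (3/1) × 0.1829 = 0.5487 mol H2; 0.4467 mol is available, so H2 is limiting.
n(H2O) = (3/3) × 0.4467 = 0.4467 mol
V(H2O) = nRT/P = 0.4467 × 8.314 × 1041.15 / 50.7 = 76.27 L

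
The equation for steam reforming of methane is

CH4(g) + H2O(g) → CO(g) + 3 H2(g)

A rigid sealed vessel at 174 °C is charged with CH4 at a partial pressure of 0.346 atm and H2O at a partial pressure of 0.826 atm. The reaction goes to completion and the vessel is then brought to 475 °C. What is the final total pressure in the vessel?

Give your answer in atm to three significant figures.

With V and T fixed, P_i ∝ n_i, so the mole ratios apply directly to partial pressures at 174 °C.
P(H2O) required for 0.346 atm of CH4 = (1/1) × 0.346 = 0.3460 atm; available 0.826 atm, so CH4 is limiting.
P(H2O) remaining = 0.826 − (1/1) × 0.346 = 0.4800 atm
P(gaseous products) = (1+3)/1 × 0.346 = 1.384 atm
P_total at 174 °C = 0.4800 + 1.384 = 1.864 atm
Scaling to 475 °C: P = 1.864 × 748.15/447.15 = 3.119 atm

3.12 atm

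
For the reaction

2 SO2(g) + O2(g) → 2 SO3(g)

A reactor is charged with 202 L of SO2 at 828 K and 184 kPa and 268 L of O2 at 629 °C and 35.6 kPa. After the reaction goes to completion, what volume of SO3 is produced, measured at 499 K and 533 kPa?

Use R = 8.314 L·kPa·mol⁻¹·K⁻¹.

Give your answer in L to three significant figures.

19.8 L

n(SO2) = PV/RT = (184 × 202) / (8.314 × 828) = 5.399 mol
n(O2) = PV/RT = (35.6 × 268) / (8.314 × 902.15) = 1.272 mol
For 5.399 mol SO2, stoichiometry requires (1/2) × 5.399 = 2.700 mol O2; 1.272 mol is available, so O2 is limiting.
n(SO3) = (2/1) × 1.272 = 2.544 mol
V(SO3) = nRT/P = 2.544 × 8.314 × 499 / 533 = 19.80 L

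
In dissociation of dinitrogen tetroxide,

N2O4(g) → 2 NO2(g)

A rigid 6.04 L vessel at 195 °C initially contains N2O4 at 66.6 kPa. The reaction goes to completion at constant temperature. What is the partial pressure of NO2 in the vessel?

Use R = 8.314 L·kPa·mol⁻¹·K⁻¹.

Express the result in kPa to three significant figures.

n(N2O4)₀ = PV/RT = (66.6 × 6.04) / (8.314 × 468.15) = 0.1034 mol
n(NO2) = (2/1) × 0.1034 = 0.2068 mol
P(NO2) = nRT/V = 0.2068 × 8.314 × 468.15 / 6.04 = 133.3 kPa

133 kPa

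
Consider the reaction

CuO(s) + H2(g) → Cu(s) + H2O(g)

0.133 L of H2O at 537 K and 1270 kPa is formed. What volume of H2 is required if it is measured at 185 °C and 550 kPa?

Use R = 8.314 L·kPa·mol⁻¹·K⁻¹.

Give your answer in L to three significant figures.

n(H2O) = PV/RT = (1270 × 0.133) / (8.314 × 537) = 0.03783 mol
n(H2) = (1/1) × 0.03783 = 0.03783 mol
V = nRT/P = 0.03783 × 8.314 × 458.15 / 550 = 0.2620 L

0.262 L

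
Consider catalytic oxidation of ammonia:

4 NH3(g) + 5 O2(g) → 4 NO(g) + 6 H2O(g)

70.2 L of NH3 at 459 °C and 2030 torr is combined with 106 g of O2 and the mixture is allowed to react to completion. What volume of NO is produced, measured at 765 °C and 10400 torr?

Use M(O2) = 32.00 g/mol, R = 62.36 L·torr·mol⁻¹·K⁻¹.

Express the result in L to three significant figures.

n(NH3) = PV/RT = (2030 × 70.2) / (62.36 × 732.15) = 3.121 mol
n(O2) = 106 / 32.00 = 3.312 mol
For 3.121 mol NH3, stoichiometry requires (5/4) × 3.121 = 3.901 mol O2; 3.312 mol is available, so O2 is limiting.
n(NO) = (4/5) × 3.312 = 2.650 mol
V(NO) = nRT/P = 2.650 × 62.36 × 1038.15 / 10400 = 16.50 L

16.5 L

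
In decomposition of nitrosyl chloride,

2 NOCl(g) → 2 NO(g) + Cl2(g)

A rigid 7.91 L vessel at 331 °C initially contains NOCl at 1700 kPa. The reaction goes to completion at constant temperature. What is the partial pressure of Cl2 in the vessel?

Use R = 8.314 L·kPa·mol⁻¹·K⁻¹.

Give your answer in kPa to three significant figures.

n(NOCl)₀ = PV/RT = (1700 × 7.91) / (8.314 × 604.15) = 2.677 mol
n(Cl2) = (1/2) × 2.677 = 1.339 mol
P(Cl2) = nRT/V = 1.339 × 8.314 × 604.15 / 7.91 = 850.3 kPa

850 kPa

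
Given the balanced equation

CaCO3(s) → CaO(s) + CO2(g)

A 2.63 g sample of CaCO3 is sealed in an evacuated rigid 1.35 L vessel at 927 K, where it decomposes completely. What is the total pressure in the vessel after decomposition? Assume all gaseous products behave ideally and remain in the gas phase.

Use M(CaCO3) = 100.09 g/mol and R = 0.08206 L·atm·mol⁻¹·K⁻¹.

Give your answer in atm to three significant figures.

1.48 atm

n(CaCO3) = 2.63 / 100.09 = 0.02628 mol
n(gas produced) = (1/1) × 0.02628 = 0.02628 mol
P = nRT/V = 0.02628 × 0.08206 × 927 / 1.35 = 1.481 atm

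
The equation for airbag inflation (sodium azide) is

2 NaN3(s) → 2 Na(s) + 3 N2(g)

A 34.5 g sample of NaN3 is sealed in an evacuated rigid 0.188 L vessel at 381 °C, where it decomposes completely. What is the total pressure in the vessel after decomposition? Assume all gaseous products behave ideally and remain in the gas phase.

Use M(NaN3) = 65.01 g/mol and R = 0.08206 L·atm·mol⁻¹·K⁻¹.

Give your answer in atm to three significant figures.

n(NaN3) = 34.5 / 65.01 = 0.5307 mol
n(gas produced) = (3/2) × 0.5307 = 0.7960 mol
P = nRT/V = 0.7960 × 0.08206 × 654.15 / 0.188 = 227.3 atm

227 atm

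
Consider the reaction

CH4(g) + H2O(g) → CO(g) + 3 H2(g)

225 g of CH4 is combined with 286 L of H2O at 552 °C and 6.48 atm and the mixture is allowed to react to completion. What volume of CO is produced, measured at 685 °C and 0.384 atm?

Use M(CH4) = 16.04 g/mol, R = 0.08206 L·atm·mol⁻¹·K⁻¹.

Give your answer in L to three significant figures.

n(CH4) = 225 / 16.04 = 14.03 mol
n(H2O) = PV/RT = (6.48 × 286) / (0.08206 × 825.15) = 27.37 mol
For 14.03 mol CH4, stoichiometry requires (1/1) × 14.03 = 14.03 mol H2O; 27.37 mol is available, so CH4 is limiting.
n(CO) = (1/1) × 14.03 = 14.03 mol
V(CO) = nRT/P = 14.03 × 0.08206 × 958.15 / 0.384 = 2873 L

2870 L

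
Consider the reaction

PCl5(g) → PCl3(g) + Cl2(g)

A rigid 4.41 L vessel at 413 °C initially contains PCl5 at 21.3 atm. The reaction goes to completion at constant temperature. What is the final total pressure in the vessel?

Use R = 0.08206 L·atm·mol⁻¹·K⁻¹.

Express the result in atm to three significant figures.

42.6 atm

Rigid vessel, constant T ⇒ P scales with total gas moles (1 → 2).
P_final = (2/1) × 21.3 = 42.60 atm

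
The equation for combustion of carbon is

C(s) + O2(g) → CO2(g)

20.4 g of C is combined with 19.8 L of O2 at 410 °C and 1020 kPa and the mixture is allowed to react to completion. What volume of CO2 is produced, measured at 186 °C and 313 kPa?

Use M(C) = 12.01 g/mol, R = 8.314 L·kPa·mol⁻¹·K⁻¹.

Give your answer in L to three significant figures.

20.7 L

n(C) = 20.4 / 12.01 = 1.699 mol
n(O2) = PV/RT = (1020 × 19.8) / (8.314 × 683.15) = 3.556 mol
For 1.699 mol C, stoichiometry requires (1/1) × 1.699 = 1.699 mol O2; 3.556 mol is available, so C is limiting.
n(CO2) = (1/1) × 1.699 = 1.699 mol
V(CO2) = nRT/P = 1.699 × 8.314 × 459.15 / 313 = 20.72 L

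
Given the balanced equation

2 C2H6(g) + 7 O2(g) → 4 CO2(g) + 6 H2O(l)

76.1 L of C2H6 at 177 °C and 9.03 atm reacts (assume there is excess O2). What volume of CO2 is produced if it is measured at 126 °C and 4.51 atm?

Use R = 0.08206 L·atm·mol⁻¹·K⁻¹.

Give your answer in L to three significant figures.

n(C2H6) = PV/RT = (9.03 × 76.1) / (0.08206 × 450.15) = 18.60 mol
n(CO2) = (4/2) × 18.60 = 37.20 mol
V = nRT/P = 37.20 × 0.08206 × 399.15 / 4.51 = 270.2 L

270 L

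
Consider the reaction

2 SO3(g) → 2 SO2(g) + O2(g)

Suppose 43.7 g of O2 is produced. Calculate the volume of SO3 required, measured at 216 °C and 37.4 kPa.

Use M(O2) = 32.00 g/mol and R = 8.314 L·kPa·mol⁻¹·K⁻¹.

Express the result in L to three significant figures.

n(O2) = 43.70 / 32.00 = 1.366 mol
n(SO3) = (2/1) × 1.366 = 2.732 mol
V = nRT/P = 2.732 × 8.314 × 489.15 / 37.4 = 297.1 L

297 L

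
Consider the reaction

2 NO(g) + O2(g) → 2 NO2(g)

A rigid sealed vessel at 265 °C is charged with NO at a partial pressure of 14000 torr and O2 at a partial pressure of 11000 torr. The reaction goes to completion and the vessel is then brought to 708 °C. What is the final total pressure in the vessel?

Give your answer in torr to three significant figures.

Because the vessel is rigid and T is held at 265 °C, work the stoichiometry in partial pressures (P_i = n_iRT/V).
P(O2) required for 14000 torr of NO = (1/2) × 14000 = 7000 torr; available 11000 torr, so NO is limiting.
P(O2) remaining = 11000 − (1/2) × 14000 = 4000 torr
P(gaseous products) = (2)/2 × 14000 = 14000 torr
P_total at 265 °C = 4000 + 14000 = 18000 torr
Scaling to 708 °C: P = 18000 × 981.15/538.15 = 32820 torr

32800 torr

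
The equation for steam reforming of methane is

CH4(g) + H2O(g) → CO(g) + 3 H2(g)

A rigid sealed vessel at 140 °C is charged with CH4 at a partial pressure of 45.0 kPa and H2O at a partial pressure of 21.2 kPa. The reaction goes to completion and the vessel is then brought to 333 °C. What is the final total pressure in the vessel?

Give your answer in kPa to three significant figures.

159 kPa

At constant V, partial pressures at 140 °C are proportional to moles, so apply stoichiometry directly to pressures.
P(H2O) required for 45.0 kPa of CH4 = (1/1) × 45.0 = 45.00 kPa; available 21.2 kPa, so H2O is limiting.
P(CH4) remaining = 45.0 − (1/1) × 21.2 = 23.80 kPa
P(gaseous products) = (1+3)/1 × 21.2 = 84.80 kPa
P_total at 140 °C = 23.80 + 84.80 = 108.6 kPa
Scaling to 333 °C: P = 108.6 × 606.15/413.15 = 159.3 kPa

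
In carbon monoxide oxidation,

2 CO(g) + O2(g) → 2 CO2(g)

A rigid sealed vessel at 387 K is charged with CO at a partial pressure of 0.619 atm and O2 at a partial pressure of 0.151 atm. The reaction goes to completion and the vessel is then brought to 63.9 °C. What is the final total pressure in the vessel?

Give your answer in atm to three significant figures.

0.539 atm

Because the vessel is rigid and T is held at 387 K, work the stoichiometry in partial pressures (P_i = n_iRT/V).
P(O2) required for 0.619 atm of CO = (1/2) × 0.619 = 0.3095 atm; available 0.151 atm, so O2 is limiting.
P(CO) remaining = 0.619 − (2/1) × 0.151 = 0.3170 atm
P(gaseous products) = (2)/1 × 0.151 = 0.3020 atm
P_total at 387 K = 0.3170 + 0.3020 = 0.6190 atm
Scaling to 63.9 °C: P = 0.6190 × 337.05/387 = 0.5391 atm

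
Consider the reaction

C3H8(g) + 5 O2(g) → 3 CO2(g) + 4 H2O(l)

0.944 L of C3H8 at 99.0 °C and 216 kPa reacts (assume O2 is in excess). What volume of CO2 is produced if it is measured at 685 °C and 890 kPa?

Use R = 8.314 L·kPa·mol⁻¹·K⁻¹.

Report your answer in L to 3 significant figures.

1.77 L

n(C3H8) = PV/RT = (216 × 0.944) / (8.314 × 372.15) = 0.06590 mol
n(CO2) = (3/1) × 0.06590 = 0.1977 mol
V = nRT/P = 0.1977 × 8.314 × 958.15 / 890 = 1.770 L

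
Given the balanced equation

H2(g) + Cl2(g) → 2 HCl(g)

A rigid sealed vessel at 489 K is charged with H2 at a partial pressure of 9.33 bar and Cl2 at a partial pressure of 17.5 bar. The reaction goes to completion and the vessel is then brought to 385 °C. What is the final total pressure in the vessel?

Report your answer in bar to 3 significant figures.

At constant V, partial pressures at 489 K are proportional to moles, so apply stoichiometry directly to pressures.
P(Cl2) required for 9.33 bar of H2 = (1/1) × 9.33 = 9.330 bar; available 17.5 bar, so H2 is limiting.
P(Cl2) remaining = 17.5 − (1/1) × 9.33 = 8.170 bar
P(gaseous products) = (2)/1 × 9.33 = 18.66 bar
P_total at 489 K = 8.170 + 18.66 = 26.83 bar
Scaling to 385 °C: P = 26.83 × 658.15/489 = 36.11 bar

36.1 bar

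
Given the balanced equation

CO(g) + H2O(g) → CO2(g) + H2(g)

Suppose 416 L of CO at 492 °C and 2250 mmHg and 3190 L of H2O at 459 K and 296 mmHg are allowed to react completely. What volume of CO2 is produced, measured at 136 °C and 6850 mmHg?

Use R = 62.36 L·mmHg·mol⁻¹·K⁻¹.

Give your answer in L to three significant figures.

n(CO) = PV/RT = (2250 × 416) / (62.36 × 765.15) = 19.62 mol
n(H2O) = PV/RT = (296 × 3190) / (62.36 × 459) = 32.99 mol
For 19.62 mol CO, stoichiometry requires (1/1) × 19.62 = 19.62 mol H2O; 32.99 mol is available, so CO is limiting.
n(CO2) = (1/1) × 19.62 = 19.62 mol
V(CO2) = nRT/P = 19.62 × 62.36 × 409.15 / 6850 = 73.08 L

73.1 L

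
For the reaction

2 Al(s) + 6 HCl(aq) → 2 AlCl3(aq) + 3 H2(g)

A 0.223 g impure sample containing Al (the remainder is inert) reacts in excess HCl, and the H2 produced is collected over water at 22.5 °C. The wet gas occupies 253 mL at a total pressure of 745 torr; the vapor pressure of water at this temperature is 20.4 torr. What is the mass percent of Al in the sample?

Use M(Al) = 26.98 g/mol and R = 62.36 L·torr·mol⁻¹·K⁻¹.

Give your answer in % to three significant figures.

P(H2) = 745 − 20.4 = 724.6 torr
n(H2) = PV/RT = (724.6 × 0.2530) / (62.36 × 295.65) = 0.009943 mol
n(Al) = (2/3) × 0.009943 = 0.006629 mol
m(Al) = 0.006629 × 26.98 = 0.1789 g
%Al = 0.1789 / 0.223 × 100 = 80.22%

80.2 %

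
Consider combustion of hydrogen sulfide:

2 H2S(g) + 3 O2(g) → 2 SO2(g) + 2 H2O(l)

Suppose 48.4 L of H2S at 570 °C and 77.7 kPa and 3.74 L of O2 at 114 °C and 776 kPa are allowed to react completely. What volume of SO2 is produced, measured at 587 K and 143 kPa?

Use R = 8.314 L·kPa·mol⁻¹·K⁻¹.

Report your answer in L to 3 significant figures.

n(H2S) = PV/RT = (77.7 × 48.4) / (8.314 × 843.15) = 0.5365 mol
n(O2) = PV/RT = (776 × 3.74) / (8.314 × 387.15) = 0.9017 mol
For 0.5365 mol H2S, stoichiometry requires (3/2) × 0.5365 = 0.8047 mol O2; 0.9017 mol is available, so H2S is limiting.
n(SO2) = (2/2) × 0.5365 = 0.5365 mol
V(SO2) = nRT/P = 0.5365 × 8.314 × 587 / 143 = 18.31 L

18.3 L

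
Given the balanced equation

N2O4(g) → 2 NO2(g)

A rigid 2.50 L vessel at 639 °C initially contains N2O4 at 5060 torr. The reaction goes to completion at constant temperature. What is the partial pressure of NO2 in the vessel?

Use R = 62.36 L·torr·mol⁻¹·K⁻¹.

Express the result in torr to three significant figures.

n(N2O4)₀ = PV/RT = (5060 × 2.50) / (62.36 × 912.15) = 0.2224 mol
n(NO2) = (2/1) × 0.2224 = 0.4448 mol
P(NO2) = nRT/V = 0.4448 × 62.36 × 912.15 / 2.50 = 10120 torr

10100 torr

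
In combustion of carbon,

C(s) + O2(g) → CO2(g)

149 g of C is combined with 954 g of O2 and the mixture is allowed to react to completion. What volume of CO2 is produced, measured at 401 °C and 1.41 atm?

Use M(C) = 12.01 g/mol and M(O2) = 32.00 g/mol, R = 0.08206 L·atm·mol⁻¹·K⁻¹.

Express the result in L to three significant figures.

n(C) = 149 / 12.01 = 12.41 mol
n(O2) = 954 / 32.00 = 29.81 mol
For 12.41 mol C, stoichiometry requires (1/1) × 12.41 = 12.41 mol O2; 29.81 mol is available, so C is limiting.
n(CO2) = (1/1) × 12.41 = 12.41 mol
V(CO2) = nRT/P = 12.41 × 0.08206 × 674.15 / 1.41 = 486.9 L

487 L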